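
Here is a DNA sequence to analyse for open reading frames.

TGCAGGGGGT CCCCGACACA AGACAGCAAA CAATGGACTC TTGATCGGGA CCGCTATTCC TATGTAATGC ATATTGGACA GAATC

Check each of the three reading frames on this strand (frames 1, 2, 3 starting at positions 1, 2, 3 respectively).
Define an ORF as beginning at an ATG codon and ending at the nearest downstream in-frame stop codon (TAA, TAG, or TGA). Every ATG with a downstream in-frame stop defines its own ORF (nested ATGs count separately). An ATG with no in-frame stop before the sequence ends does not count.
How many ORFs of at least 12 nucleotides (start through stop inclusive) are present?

1

Frame 1: TGC AGG GGG TCC CCG ACA CAA GAC AGC AAA CAA TGG ACT CTT GAT CGG GAC CGC TAT TCC TAT GTA ATG CAT ATT GGA CAG AAT — no ATG→stop ORF.
Frame 2: GCA GGG GGT CCC CGA CAC AAG ACA GCA AAC AAT GGA CTC TTG ATC GGG ACC GCT ATT CCT ATG TAA TGC ATA TTG GAC AGA ATC — ATG at 62, stop TAA at 65 → 6 nt.
Frame 3: CAG GGG GTC CCC GAC ACA AGA CAG CAA ACA ATG GAC TCT TGA TCG GGA CCG CTA TTC CTA TGT AAT GCA TAT TGG ACA GAA — ATG at 33, stop TGA at 42 → 12 nt.
ORFs ≥ 12 nucleotides: frame 3 33–44 (12 nucleotides). Count = 1.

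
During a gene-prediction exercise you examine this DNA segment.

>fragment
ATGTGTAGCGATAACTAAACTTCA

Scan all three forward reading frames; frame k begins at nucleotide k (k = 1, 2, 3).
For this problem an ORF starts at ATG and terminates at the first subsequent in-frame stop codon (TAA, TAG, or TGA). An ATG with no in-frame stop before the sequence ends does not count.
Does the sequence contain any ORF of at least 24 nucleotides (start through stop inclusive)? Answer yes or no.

Frame 1: ATG TGT AGC GAT AAC TAA ACT TCA — ATG at 1, stop TAA at 16 → 18 nt.
Frame 2: TGT GTA GCG ATA ACT AAA CTT — no ATG→stop ORF.
Frame 3: GTG TAG CGA TAA CTA AAC TTC — no ATG→stop ORF.
Largest ORF found is 18 nucleotides < 24, so no.

no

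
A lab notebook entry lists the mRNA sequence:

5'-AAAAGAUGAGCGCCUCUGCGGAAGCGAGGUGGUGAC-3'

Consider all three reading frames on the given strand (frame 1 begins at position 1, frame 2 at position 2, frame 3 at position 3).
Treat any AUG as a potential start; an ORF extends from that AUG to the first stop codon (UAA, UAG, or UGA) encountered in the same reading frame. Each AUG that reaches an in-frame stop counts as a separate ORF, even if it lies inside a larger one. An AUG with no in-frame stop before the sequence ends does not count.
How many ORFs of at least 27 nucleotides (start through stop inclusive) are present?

Frame 1: AAA AGA UGA GCG CCU CUG CGG AAG CGA GGU GGU GAC — no AUG→stop ORF.
Frame 2: AAA GAU GAG CGC CUC UGC GGA AGC GAG GUG GUG — no AUG→stop ORF.
Frame 3: AAG AUG AGC GCC UCU GCG GAA GCG AGG UGG UGA — AUG at 6, stop UGA at 33 → 30 nt.
ORFs ≥ 27 nucleotides: frame 3 6–35 (30 nucleotides). Count = 1.

1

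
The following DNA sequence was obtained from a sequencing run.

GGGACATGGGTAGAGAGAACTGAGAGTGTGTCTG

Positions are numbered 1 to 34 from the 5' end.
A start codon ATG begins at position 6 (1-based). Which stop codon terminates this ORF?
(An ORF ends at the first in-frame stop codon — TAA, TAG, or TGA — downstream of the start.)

TGA

Codons from position 6: ATG (6–8), GGT (9–11), AGA (12–14), GAG (15–17), AAC (18–20), TGA (21–23).
The first in-frame stop codon is TGA.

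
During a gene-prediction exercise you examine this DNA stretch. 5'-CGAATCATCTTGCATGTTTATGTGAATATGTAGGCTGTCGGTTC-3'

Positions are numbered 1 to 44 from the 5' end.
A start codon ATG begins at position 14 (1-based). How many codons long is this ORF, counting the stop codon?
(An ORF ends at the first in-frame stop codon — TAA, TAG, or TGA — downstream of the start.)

4

Codons from position 14: ATG (14–16), TTT (17–19), ATG (20–22), TGA (23–25).
TGA is the first in-frame stop; that's 4 codons including the stop.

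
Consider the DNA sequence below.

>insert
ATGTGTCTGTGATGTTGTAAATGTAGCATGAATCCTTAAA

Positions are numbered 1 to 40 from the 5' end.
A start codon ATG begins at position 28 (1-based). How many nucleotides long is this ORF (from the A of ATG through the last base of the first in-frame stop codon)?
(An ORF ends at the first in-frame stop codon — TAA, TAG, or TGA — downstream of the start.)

12

Codons from position 28: ATG (28–30), AAT (31–33), CCT (34–36), TAA (37–39).
TAA is the first in-frame stop; ORF spans 28–39, 12 nucleotides.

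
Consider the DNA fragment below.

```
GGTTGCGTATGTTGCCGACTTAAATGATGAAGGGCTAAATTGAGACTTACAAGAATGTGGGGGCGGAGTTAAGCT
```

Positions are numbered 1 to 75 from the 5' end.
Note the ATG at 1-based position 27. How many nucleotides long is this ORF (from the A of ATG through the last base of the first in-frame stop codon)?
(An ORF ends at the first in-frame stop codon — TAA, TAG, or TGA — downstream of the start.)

12

Codons from position 27: ATG (27–29), AAG (30–32), GGC (33–35), TAA (36–38).
TAA is the first in-frame stop; ORF spans 27–38, 12 nucleotides.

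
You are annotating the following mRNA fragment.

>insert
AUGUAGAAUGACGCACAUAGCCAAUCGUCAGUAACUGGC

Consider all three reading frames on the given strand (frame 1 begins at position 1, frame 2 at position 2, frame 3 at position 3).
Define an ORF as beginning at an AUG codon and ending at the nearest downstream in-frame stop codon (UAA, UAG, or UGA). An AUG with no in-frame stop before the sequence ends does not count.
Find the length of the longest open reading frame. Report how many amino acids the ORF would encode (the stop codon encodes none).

8

Frame 1: AUG UAG AAU GAC GCA CAU AGC CAA UCG UCA GUA ACU GGC — AUG at 1, stop UAG at 4 → 6 nt.
Frame 2: UGU AGA AUG ACG CAC AUA GCC AAU CGU CAG UAA CUG — AUG at 8, stop UAA at 32 → 27 nt.
Frame 3: GUA GAA UGA CGC ACA UAG CCA AUC GUC AGU AAC UGG — no AUG→stop ORF.
Longest: frame 2, positions 8–34, 27 nt = 9 codons = 8 aa. → 8 amino acids.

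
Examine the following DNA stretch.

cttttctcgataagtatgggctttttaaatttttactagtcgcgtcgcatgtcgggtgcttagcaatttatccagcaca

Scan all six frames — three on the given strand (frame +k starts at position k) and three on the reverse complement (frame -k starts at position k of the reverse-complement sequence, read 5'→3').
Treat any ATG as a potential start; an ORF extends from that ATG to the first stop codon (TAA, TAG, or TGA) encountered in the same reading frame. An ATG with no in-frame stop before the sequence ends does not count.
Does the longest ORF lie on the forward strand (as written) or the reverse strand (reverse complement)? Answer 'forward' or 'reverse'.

Reverse complement (5'→3'): TGTGCTGGATAAATTGCTAAGCACCCGACATGCGACGCGACTAGTAAAAATTTAAAAAGCCCATACTTATCGAGAAAAG
Frame +1: CTT TTC TCG ATA AGT ATG GGC TTT TTA AAT TTT TAC TAG TCG CGT CGC ATG TCG GGT GCT TAG CAA TTT ATC CAG CAC — ATG at 16, stop TAG at 37 → 24 nt; ATG at 49, stop TAG at 61 → 15 nt.
Frame +2: TTT TCT CGA TAA GTA TGG GCT TTT TAA ATT TTT ACT AGT CGC GTC GCA TGT CGG GTG CTT AGC AAT TTA TCC AGC ACA — no ATG→stop ORF.
Frame +3: TTT CTC GAT AAG TAT GGG CTT TTT AAA TTT TTA CTA GTC GCG TCG CAT GTC GGG TGC TTA GCA ATT TAT CCA GCA — no ATG→stop ORF.
Frame -1: TGT GCT GGA TAA ATT GCT AAG CAC CCG ACA TGC GAC GCG ACT AGT AAA AAT TTA AAA AGC CCA TAC TTA TCG AGA AAA — no ATG→stop ORF.
Frame -2: GTG CTG GAT AAA TTG CTA AGC ACC CGA CAT GCG ACG CGA CTA GTA AAA ATT TAA AAA GCC CAT ACT TAT CGA GAA AAG — no ATG→stop ORF.
Frame -3: TGC TGG ATA AAT TGC TAA GCA CCC GAC ATG CGA CGC GAC TAG TAA AAA TTT AAA AAG CCC ATA CTT ATC GAG AAA — ATG at 30, stop TAG at 42 → 15 nt.
Forward-strand max 24 nt; reverse-strand max 15 nt. The forward strand has the longer ORF.

forward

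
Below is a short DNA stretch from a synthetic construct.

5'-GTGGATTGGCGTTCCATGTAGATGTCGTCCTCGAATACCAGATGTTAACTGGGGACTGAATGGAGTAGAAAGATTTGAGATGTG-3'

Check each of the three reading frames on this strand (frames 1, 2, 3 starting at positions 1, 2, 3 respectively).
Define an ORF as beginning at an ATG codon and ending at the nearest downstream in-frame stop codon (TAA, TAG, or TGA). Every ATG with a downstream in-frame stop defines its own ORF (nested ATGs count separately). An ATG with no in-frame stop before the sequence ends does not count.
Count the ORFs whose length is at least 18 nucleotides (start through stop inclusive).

2

Frame 1: GTG GAT TGG CGT TCC ATG TAG ATG TCG TCC TCG AAT ACC AGA TGT TAA CTG GGG ACT GAA TGG AGT AGA AAG ATT TGA GAT GTG — ATG at 16, stop TAG at 19 → 6 nt; ATG at 22, stop TAA at 46 → 27 nt.
Frame 2: TGG ATT GGC GTT CCA TGT AGA TGT CGT CCT CGA ATA CCA GAT GTT AAC TGG GGA CTG AAT GGA GTA GAA AGA TTT GAG ATG — no ATG→stop ORF.
Frame 3: GGA TTG GCG TTC CAT GTA GAT GTC GTC CTC GAA TAC CAG ATG TTA ACT GGG GAC TGA ATG GAG TAG AAA GAT TTG AGA TGT — ATG at 42, stop TGA at 57 → 18 nt; ATG at 60, stop TAG at 66 → 9 nt.
ORFs ≥ 18 nucleotides: frame 1 22–48 (27 nucleotides), frame 3 42–59 (18 nucleotides). Count = 2.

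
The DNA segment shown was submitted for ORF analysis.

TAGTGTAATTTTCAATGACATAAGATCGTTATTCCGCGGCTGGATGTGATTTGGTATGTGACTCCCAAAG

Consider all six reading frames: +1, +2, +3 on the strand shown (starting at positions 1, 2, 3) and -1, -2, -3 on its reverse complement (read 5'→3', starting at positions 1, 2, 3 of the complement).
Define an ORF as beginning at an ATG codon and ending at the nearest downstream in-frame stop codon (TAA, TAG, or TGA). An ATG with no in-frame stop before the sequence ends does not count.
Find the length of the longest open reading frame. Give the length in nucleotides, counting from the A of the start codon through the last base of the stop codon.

Reverse complement (5'→3'): CTTTGGGAGTCACATACCAAATCACATCCAGCCGCGGAATAACGATCTTATGTCATTGAAAATTACACTA
Frame +1: TAG TGT AAT TTT CAA TGA CAT AAG ATC GTT ATT CCG CGG CTG GAT GTG ATT TGG TAT GTG ACT CCC AAA — no ATG→stop ORF.
Frame +2: AGT GTA ATT TTC AAT GAC ATA AGA TCG TTA TTC CGC GGC TGG ATG TGA TTT GGT ATG TGA CTC CCA AAG — ATG at 44, stop TGA at 47 → 6 nt; ATG at 56, stop TGA at 59 → 6 nt.
Frame +3: GTG TAA TTT TCA ATG ACA TAA GAT CGT TAT TCC GCG GCT GGA TGT GAT TTG GTA TGT GAC TCC CAA — ATG at 15, stop TAA at 21 → 9 nt.
Frame -1: CTT TGG GAG TCA CAT ACC AAA TCA CAT CCA GCC GCG GAA TAA CGA TCT TAT GTC ATT GAA AAT TAC ACT — no ATG→stop ORF.
Frame -2: TTT GGG AGT CAC ATA CCA AAT CAC ATC CAG CCG CGG AAT AAC GAT CTT ATG TCA TTG AAA ATT ACA CTA — no ATG→stop ORF.
Frame -3: TTG GGA GTC ACA TAC CAA ATC ACA TCC AGC CGC GGA ATA ACG ATC TTA TGT CAT TGA AAA TTA CAC — no ATG→stop ORF.
Longest: frame +3, positions 15–23, 9 nt = 3 codons = 2 aa. → 9 nucleotides.

9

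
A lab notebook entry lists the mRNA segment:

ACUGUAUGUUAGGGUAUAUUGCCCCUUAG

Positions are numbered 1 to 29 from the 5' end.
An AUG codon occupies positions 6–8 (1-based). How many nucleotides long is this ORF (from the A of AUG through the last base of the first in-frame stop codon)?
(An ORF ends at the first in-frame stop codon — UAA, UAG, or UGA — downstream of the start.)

24

Codons from position 6: AUG (6–8), UUA (9–11), GGG (12–14), UAU (15–17), AUU (18–20), GCC (21–23), CCU (24–26), UAG (27–29).
UAG is the first in-frame stop; ORF spans 6–29, 24 nucleotides.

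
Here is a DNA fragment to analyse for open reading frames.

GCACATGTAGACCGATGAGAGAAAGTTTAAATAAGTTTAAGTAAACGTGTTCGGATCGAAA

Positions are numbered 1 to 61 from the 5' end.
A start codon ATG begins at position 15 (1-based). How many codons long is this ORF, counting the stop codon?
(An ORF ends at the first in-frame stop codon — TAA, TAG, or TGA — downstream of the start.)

Codons from position 15: ATG (15–17), AGA (18–20), GAA (21–23), AGT (24–26), TTA (27–29), AAT (30–32), AAG (33–35), TTT (36–38), AAG (39–41), TAA (42–44).
TAA is the first in-frame stop; that's 10 codons including the stop.

10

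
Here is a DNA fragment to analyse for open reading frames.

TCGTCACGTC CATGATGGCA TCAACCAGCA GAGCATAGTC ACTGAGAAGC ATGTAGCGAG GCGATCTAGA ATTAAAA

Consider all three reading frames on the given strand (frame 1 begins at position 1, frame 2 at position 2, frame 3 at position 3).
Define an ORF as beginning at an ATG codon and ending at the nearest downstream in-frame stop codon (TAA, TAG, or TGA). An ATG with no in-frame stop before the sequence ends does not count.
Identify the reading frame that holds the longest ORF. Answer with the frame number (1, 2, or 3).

3

Frame 1: TCG TCA CGT CCA TGA TGG CAT CAA CCA GCA GAG CAT AGT CAC TGA GAA GCA TGT AGC GAG GCG ATC TAG AAT TAA — no ATG→stop ORF.
Frame 2: CGT CAC GTC CAT GAT GGC ATC AAC CAG CAG AGC ATA GTC ACT GAG AAG CAT GTA GCG AGG CGA TCT AGA ATT AAA — no ATG→stop ORF.
Frame 3: GTC ACG TCC ATG ATG GCA TCA ACC AGC AGA GCA TAG TCA CTG AGA AGC ATG TAG CGA GGC GAT CTA GAA TTA AAA — ATG at 12, stop TAG at 36 → 27 nt; ATG at 15, stop TAG at 36 → 24 nt; ATG at 51, stop TAG at 54 → 6 nt.
Longest ORF is 27 nt in frame 3 (positions 12–38).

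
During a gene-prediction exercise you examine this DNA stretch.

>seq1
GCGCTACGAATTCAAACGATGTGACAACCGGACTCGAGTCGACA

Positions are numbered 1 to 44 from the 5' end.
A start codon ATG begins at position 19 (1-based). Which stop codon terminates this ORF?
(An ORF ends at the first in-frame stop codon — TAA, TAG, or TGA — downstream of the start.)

TGA

Codons from position 19: ATG (19–21), TGA (22–24).
The first in-frame stop codon is TGA.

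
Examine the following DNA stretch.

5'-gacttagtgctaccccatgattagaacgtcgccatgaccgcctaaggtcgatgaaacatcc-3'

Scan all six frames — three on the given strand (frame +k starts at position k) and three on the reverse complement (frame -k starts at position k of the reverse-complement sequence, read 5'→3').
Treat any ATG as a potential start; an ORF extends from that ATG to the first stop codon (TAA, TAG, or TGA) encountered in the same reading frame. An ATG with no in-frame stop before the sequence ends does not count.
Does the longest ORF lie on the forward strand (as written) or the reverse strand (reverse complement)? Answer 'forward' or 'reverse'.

forward

Reverse complement (5'→3'): GGATGTTTCATCGACCTTAGGCGGTCATGGCGACGTTCTAATCATGGGGTAGCACTAAGTC
Frame +1: GAC TTA GTG CTA CCC CAT GAT TAG AAC GTC GCC ATG ACC GCC TAA GGT CGA TGA AAC ATC — ATG at 34, stop TAA at 43 → 12 nt.
Frame +2: ACT TAG TGC TAC CCC ATG ATT AGA ACG TCG CCA TGA CCG CCT AAG GTC GAT GAA ACA TCC — ATG at 17, stop TGA at 35 → 21 nt.
Frame +3: CTT AGT GCT ACC CCA TGA TTA GAA CGT CGC CAT GAC CGC CTA AGG TCG ATG AAA CAT — no ATG→stop ORF.
Frame -1: GGA TGT TTC ATC GAC CTT AGG CGG TCA TGG CGA CGT TCT AAT CAT GGG GTA GCA CTA AGT — no ATG→stop ORF.
Frame -2: GAT GTT TCA TCG ACC TTA GGC GGT CAT GGC GAC GTT CTA ATC ATG GGG TAG CAC TAA GTC — ATG at 44, stop TAG at 50 → 9 nt.
Frame -3: ATG TTT CAT CGA CCT TAG GCG GTC ATG GCG ACG TTC TAA TCA TGG GGT AGC ACT AAG — ATG at 3, stop TAG at 18 → 18 nt; ATG at 27, stop TAA at 39 → 15 nt.
Forward-strand max 21 nt; reverse-strand max 18 nt. The forward strand has the longer ORF.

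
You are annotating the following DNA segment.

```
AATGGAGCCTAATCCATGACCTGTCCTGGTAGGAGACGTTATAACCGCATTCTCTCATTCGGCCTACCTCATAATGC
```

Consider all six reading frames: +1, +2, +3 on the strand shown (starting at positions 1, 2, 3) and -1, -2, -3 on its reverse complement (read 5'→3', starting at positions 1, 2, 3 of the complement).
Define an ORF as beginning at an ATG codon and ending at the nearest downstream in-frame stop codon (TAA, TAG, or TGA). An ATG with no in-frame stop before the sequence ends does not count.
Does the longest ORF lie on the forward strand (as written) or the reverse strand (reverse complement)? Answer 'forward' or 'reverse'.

forward

Reverse complement (5'→3'): GCATTATGAGGTAGGCCGAATGAGAGAATGCGGTTATAACGTCTCCTACCAGGACAGGTCATGGATTAGGCTCCATT
Frame +1: AAT GGA GCC TAA TCC ATG ACC TGT CCT GGT AGG AGA CGT TAT AAC CGC ATT CTC TCA TTC GGC CTA CCT CAT AAT — no ATG→stop ORF.
Frame +2: ATG GAG CCT AAT CCA TGA CCT GTC CTG GTA GGA GAC GTT ATA ACC GCA TTC TCT CAT TCG GCC TAC CTC ATA ATG — ATG at 2, stop TGA at 17 → 18 nt.
Frame +3: TGG AGC CTA ATC CAT GAC CTG TCC TGG TAG GAG ACG TTA TAA CCG CAT TCT CTC ATT CGG CCT ACC TCA TAA TGC — no ATG→stop ORF.
Frame -1: GCA TTA TGA GGT AGG CCG AAT GAG AGA ATG CGG TTA TAA CGT CTC CTA CCA GGA CAG GTC ATG GAT TAG GCT CCA — ATG at 28, stop TAA at 37 → 12 nt; ATG at 61, stop TAG at 67 → 9 nt.
Frame -2: CAT TAT GAG GTA GGC CGA ATG AGA GAA TGC GGT TAT AAC GTC TCC TAC CAG GAC AGG TCA TGG ATT AGG CTC CAT — no ATG→stop ORF.
Frame -3: ATT ATG AGG TAG GCC GAA TGA GAG AAT GCG GTT ATA ACG TCT CCT ACC AGG ACA GGT CAT GGA TTA GGC TCC ATT — ATG at 6, stop TAG at 12 → 9 nt.
Forward-strand max 18 nt; reverse-strand max 12 nt. The forward strand has the longer ORF.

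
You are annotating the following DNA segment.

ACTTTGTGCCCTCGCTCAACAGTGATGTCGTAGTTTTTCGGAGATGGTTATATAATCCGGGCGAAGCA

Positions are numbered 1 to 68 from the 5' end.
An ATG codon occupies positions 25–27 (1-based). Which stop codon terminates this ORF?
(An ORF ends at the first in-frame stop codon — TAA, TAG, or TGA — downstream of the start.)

TAG

Codons from position 25: ATG (25–27), TCG (28–30), TAG (31–33).
The first in-frame stop codon is TAG.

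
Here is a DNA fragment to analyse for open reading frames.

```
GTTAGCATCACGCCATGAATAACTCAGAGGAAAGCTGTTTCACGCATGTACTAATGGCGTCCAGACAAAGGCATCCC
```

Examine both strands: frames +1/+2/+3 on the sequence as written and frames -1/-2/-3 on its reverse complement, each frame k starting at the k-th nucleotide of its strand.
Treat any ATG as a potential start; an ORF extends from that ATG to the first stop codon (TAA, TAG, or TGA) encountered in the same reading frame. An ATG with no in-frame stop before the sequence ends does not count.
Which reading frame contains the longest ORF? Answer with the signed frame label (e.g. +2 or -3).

-1

Reverse complement (5'→3'): GGGATGCCTTTGTCTGGACGCCATTAGTACATGCGTGAAACAGCTTTCCTCTGAGTTATTCATGGCGTGATGCTAAC
Frame +1: GTT AGC ATC ACG CCA TGA ATA ACT CAG AGG AAA GCT GTT TCA CGC ATG TAC TAA TGG CGT CCA GAC AAA GGC ATC — ATG at 46, stop TAA at 52 → 9 nt.
Frame +2: TTA GCA TCA CGC CAT GAA TAA CTC AGA GGA AAG CTG TTT CAC GCA TGT ACT AAT GGC GTC CAG ACA AAG GCA TCC — no ATG→stop ORF.
Frame +3: TAG CAT CAC GCC ATG AAT AAC TCA GAG GAA AGC TGT TTC ACG CAT GTA CTA ATG GCG TCC AGA CAA AGG CAT CCC — no ATG→stop ORF.
Frame -1: GGG ATG CCT TTG TCT GGA CGC CAT TAG TAC ATG CGT GAA ACA GCT TTC CTC TGA GTT ATT CAT GGC GTG ATG CTA — ATG at 4, stop TAG at 25 → 24 nt; ATG at 31, stop TGA at 52 → 24 nt.
Frame -2: GGA TGC CTT TGT CTG GAC GCC ATT AGT ACA TGC GTG AAA CAG CTT TCC TCT GAG TTA TTC ATG GCG TGA TGC TAA — ATG at 62, stop TGA at 68 → 9 nt.
Frame -3: GAT GCC TTT GTC TGG ACG CCA TTA GTA CAT GCG TGA AAC AGC TTT CCT CTG AGT TAT TCA TGG CGT GAT GCT AAC — no ATG→stop ORF.
Longest ORF is 24 nt in frame -1 (positions 4–27).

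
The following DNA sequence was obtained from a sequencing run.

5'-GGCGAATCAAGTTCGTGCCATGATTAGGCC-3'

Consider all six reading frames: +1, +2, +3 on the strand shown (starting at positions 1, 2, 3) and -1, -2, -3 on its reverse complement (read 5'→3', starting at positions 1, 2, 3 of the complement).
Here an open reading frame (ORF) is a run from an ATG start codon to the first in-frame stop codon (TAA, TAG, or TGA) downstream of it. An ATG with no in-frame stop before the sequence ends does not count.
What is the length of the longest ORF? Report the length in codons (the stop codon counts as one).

5

Reverse complement (5'→3'): GGCCTAATCATGGCACGAACTTGATTCGCC
Frame +1: GGC GAA TCA AGT TCG TGC CAT GAT TAG GCC — no ATG→stop ORF.
Frame +2: GCG AAT CAA GTT CGT GCC ATG ATT AGG — no ATG→stop ORF.
Frame +3: CGA ATC AAG TTC GTG CCA TGA TTA GGC — no ATG→stop ORF.
Frame -1: GGC CTA ATC ATG GCA CGA ACT TGA TTC GCC — ATG at 10, stop TGA at 22 → 15 nt.
Frame -2: GCC TAA TCA TGG CAC GAA CTT GAT TCG — no ATG→stop ORF.
Frame -3: CCT AAT CAT GGC ACG AAC TTG ATT CGC — no ATG→stop ORF.
Longest: frame -1, positions 10–24, 15 nt = 5 codons = 4 aa. → 5 codons.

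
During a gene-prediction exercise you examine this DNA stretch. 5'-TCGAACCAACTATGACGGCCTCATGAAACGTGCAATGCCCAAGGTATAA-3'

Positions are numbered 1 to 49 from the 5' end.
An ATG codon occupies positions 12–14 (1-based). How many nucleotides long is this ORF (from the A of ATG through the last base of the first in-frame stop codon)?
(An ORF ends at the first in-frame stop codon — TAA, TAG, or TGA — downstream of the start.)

15

Codons from position 12: ATG (12–14), ACG (15–17), GCC (18–20), TCA (21–23), TGA (24–26).
TGA is the first in-frame stop; ORF spans 12–26, 15 nucleotides.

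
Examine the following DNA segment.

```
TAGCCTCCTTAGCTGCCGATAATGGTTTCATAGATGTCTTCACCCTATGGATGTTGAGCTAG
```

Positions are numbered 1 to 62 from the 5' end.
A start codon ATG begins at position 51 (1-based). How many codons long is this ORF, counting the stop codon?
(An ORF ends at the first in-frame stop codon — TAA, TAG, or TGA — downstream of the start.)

4

Codons from position 51: ATG (51–53), TTG (54–56), AGC (57–59), TAG (60–62).
TAG is the first in-frame stop; that's 4 codons including the stop.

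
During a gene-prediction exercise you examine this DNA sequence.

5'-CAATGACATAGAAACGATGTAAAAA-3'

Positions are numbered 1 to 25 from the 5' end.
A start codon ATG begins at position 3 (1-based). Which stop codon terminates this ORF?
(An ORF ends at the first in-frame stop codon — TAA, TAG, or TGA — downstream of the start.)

Codons from position 3: ATG (3–5), ACA (6–8), TAG (9–11).
The first in-frame stop codon is TAG.

TAG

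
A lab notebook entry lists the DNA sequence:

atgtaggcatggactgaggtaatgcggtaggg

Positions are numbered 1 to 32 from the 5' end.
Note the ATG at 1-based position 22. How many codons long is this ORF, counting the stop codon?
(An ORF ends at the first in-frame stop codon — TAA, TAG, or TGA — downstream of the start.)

3

Codons from position 22: ATG (22–24), CGG (25–27), TAG (28–30).
TAG is the first in-frame stop; that's 3 codons including the stop.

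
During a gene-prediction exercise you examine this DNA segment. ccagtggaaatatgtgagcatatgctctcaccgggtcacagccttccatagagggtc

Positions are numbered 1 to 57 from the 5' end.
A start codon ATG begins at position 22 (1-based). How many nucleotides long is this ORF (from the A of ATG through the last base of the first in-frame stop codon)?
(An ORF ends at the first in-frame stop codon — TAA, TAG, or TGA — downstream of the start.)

Codons from position 22: ATG (22–24), CTC (25–27), TCA (28–30), CCG (31–33), GGT (34–36), CAC (37–39), AGC (40–42), CTT (43–45), CCA (46–48), TAG (49–51).
TAG is the first in-frame stop; ORF spans 22–51, 30 nucleotides.

30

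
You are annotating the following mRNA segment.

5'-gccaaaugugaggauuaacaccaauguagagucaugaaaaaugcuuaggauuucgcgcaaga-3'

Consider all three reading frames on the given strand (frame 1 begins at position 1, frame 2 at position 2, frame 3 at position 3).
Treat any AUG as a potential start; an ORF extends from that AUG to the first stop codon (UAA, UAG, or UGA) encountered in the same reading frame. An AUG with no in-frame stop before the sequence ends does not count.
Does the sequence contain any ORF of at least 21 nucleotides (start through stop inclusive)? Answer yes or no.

Frame 1: GCC AAA UGU GAG GAU UAA CAC CAA UGU AGA GUC AUG AAA AAU GCU UAG GAU UUC GCG CAA — AUG at 34, stop UAG at 46 → 15 nt.
Frame 2: CCA AAU GUG AGG AUU AAC ACC AAU GUA GAG UCA UGA AAA AUG CUU AGG AUU UCG CGC AAG — no AUG→stop ORF.
Frame 3: CAA AUG UGA GGA UUA ACA CCA AUG UAG AGU CAU GAA AAA UGC UUA GGA UUU CGC GCA AGA — AUG at 6, stop UGA at 9 → 6 nt; AUG at 24, stop UAG at 27 → 6 nt.
Largest ORF found is 15 nucleotides < 21, so no.

no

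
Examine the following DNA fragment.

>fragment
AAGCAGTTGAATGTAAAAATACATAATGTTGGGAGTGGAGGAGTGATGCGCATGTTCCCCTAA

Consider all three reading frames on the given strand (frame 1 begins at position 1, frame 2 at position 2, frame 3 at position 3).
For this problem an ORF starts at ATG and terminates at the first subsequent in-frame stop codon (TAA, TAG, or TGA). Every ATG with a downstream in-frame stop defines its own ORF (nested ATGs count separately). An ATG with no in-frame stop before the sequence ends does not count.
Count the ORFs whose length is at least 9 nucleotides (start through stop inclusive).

Frame 1: AAG CAG TTG AAT GTA AAA ATA CAT AAT GTT GGG AGT GGA GGA GTG ATG CGC ATG TTC CCC TAA — ATG at 46, stop TAA at 61 → 18 nt; ATG at 52, stop TAA at 61 → 12 nt.
Frame 2: AGC AGT TGA ATG TAA AAA TAC ATA ATG TTG GGA GTG GAG GAG TGA TGC GCA TGT TCC CCT — ATG at 11, stop TAA at 14 → 6 nt; ATG at 26, stop TGA at 44 → 21 nt.
Frame 3: GCA GTT GAA TGT AAA AAT ACA TAA TGT TGG GAG TGG AGG AGT GAT GCG CAT GTT CCC CTA — no ATG→stop ORF.
ORFs ≥ 9 nucleotides: frame 1 46–63 (18 nucleotides), frame 1 52–63 (12 nucleotides), frame 2 26–46 (21 nucleotides). Count = 3.

3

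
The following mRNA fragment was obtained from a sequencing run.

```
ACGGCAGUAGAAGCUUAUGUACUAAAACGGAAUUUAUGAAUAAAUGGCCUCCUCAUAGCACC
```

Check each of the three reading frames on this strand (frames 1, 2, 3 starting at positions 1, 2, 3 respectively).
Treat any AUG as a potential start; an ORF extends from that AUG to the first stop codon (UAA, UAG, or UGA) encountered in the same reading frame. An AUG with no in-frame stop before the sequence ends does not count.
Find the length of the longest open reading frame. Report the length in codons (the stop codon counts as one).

Frame 1: ACG GCA GUA GAA GCU UAU GUA CUA AAA CGG AAU UUA UGA AUA AAU GGC CUC CUC AUA GCA — no AUG→stop ORF.
Frame 2: CGG CAG UAG AAG CUU AUG UAC UAA AAC GGA AUU UAU GAA UAA AUG GCC UCC UCA UAG CAC — AUG at 17, stop UAA at 23 → 9 nt; AUG at 44, stop UAG at 56 → 15 nt.
Frame 3: GGC AGU AGA AGC UUA UGU ACU AAA ACG GAA UUU AUG AAU AAA UGG CCU CCU CAU AGC ACC — no AUG→stop ORF.
Longest: frame 2, positions 44–58, 15 nt = 5 codons = 4 aa. → 5 codons.

5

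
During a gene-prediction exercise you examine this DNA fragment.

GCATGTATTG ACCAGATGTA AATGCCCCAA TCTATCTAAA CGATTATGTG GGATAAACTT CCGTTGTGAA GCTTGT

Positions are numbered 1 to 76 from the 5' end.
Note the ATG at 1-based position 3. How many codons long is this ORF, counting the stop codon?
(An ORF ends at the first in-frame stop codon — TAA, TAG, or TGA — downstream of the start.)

Codons from position 3: ATG (3–5), TAT (6–8), TGA (9–11).
TGA is the first in-frame stop; that's 3 codons including the stop.

3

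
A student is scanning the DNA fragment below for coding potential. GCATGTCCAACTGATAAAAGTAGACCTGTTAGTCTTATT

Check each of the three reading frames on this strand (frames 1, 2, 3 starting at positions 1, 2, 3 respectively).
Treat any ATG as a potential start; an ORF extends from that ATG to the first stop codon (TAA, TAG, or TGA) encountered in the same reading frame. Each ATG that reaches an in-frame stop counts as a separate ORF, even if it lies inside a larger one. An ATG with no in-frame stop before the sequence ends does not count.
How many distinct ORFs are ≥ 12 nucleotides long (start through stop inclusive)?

1

Frame 1: GCA TGT CCA ACT GAT AAA AGT AGA CCT GTT AGT CTT ATT — no ATG→stop ORF.
Frame 2: CAT GTC CAA CTG ATA AAA GTA GAC CTG TTA GTC TTA — no ATG→stop ORF.
Frame 3: ATG TCC AAC TGA TAA AAG TAG ACC TGT TAG TCT TAT — ATG at 3, stop TGA at 12 → 12 nt.
ORFs ≥ 12 nucleotides: frame 3 3–14 (12 nucleotides). Count = 1.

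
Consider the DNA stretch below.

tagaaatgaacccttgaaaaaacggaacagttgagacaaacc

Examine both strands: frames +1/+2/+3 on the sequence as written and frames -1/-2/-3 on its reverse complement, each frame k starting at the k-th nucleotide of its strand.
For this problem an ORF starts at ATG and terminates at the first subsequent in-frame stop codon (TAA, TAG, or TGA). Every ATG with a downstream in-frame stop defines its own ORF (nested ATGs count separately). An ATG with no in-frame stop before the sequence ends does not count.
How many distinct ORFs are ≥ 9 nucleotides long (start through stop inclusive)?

Reverse complement (5'→3'): GGTTTGTCTCAACTGTTCCGTTTTTTCAAGGGTTCATTTCTA
Frame +1: TAG AAA TGA ACC CTT GAA AAA ACG GAA CAG TTG AGA CAA ACC — no ATG→stop ORF.
Frame +2: AGA AAT GAA CCC TTG AAA AAA CGG AAC AGT TGA GAC AAA — no ATG→stop ORF.
Frame +3: GAA ATG AAC CCT TGA AAA AAC GGA ACA GTT GAG ACA AAC — ATG at 6, stop TGA at 15 → 12 nt.
Frame -1: GGT TTG TCT CAA CTG TTC CGT TTT TTC AAG GGT TCA TTT CTA — no ATG→stop ORF.
Frame -2: GTT TGT CTC AAC TGT TCC GTT TTT TCA AGG GTT CAT TTC — no ATG→stop ORF.
Frame -3: TTT GTC TCA ACT GTT CCG TTT TTT CAA GGG TTC ATT TCT — no ATG→stop ORF.
ORFs ≥ 9 nucleotides: frame +3 6–17 (12 nucleotides). Count = 1.

1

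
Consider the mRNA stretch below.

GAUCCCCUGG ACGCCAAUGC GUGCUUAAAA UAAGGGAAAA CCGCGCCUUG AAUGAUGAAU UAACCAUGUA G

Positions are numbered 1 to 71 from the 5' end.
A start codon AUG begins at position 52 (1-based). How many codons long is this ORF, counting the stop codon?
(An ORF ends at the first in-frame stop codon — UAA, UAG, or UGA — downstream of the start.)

4

Codons from position 52: AUG (52–54), AUG (55–57), AAU (58–60), UAA (61–63).
UAA is the first in-frame stop; that's 4 codons including the stop.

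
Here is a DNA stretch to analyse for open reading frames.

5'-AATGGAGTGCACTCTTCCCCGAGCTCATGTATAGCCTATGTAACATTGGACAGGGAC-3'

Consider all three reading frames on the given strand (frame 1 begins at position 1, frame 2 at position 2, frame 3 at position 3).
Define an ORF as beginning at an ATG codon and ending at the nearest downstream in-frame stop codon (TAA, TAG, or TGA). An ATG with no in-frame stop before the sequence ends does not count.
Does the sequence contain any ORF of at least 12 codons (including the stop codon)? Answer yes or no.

Frame 1: AAT GGA GTG CAC TCT TCC CCG AGC TCA TGT ATA GCC TAT GTA ACA TTG GAC AGG GAC — no ATG→stop ORF.
Frame 2: ATG GAG TGC ACT CTT CCC CGA GCT CAT GTA TAG CCT ATG TAA CAT TGG ACA GGG — ATG at 2, stop TAG at 32 → 33 nt; ATG at 38, stop TAA at 41 → 6 nt.
Frame 3: TGG AGT GCA CTC TTC CCC GAG CTC ATG TAT AGC CTA TGT AAC ATT GGA CAG GGA — no ATG→stop ORF.
Largest ORF found is 11 codons < 12, so no.

no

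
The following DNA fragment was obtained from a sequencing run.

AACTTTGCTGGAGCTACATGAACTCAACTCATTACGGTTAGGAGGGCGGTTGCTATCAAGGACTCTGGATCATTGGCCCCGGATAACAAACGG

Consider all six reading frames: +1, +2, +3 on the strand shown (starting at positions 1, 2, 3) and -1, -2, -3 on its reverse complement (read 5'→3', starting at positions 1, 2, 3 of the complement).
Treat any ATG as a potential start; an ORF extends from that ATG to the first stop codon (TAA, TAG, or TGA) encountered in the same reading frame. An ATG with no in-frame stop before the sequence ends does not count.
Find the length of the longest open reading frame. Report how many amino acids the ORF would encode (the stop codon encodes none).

Reverse complement (5'→3'): CCGTTTGTTATCCGGGGCCAATGATCCAGAGTCCTTGATAGCAACCGCCCTCCTAACCGTAATGAGTTGAGTTCATGTAGCTCCAGCAAAGTT
Frame +1: AAC TTT GCT GGA GCT ACA TGA ACT CAA CTC ATT ACG GTT AGG AGG GCG GTT GCT ATC AAG GAC TCT GGA TCA TTG GCC CCG GAT AAC AAA CGG — no ATG→stop ORF.
Frame +2: ACT TTG CTG GAG CTA CAT GAA CTC AAC TCA TTA CGG TTA GGA GGG CGG TTG CTA TCA AGG ACT CTG GAT CAT TGG CCC CGG ATA ACA AAC — no ATG→stop ORF.
Frame +3: CTT TGC TGG AGC TAC ATG AAC TCA ACT CAT TAC GGT TAG GAG GGC GGT TGC TAT CAA GGA CTC TGG ATC ATT GGC CCC GGA TAA CAA ACG — ATG at 18, stop TAG at 39 → 24 nt.
Frame -1: CCG TTT GTT ATC CGG GGC CAA TGA TCC AGA GTC CTT GAT AGC AAC CGC CCT CCT AAC CGT AAT GAG TTG AGT TCA TGT AGC TCC AGC AAA GTT — no ATG→stop ORF.
Frame -2: CGT TTG TTA TCC GGG GCC AAT GAT CCA GAG TCC TTG ATA GCA ACC GCC CTC CTA ACC GTA ATG AGT TGA GTT CAT GTA GCT CCA GCA AAG — ATG at 62, stop TGA at 68 → 9 nt.
Frame -3: GTT TGT TAT CCG GGG CCA ATG ATC CAG AGT CCT TGA TAG CAA CCG CCC TCC TAA CCG TAA TGA GTT GAG TTC ATG TAG CTC CAG CAA AGT — ATG at 21, stop TGA at 36 → 18 nt; ATG at 75, stop TAG at 78 → 6 nt.
Longest: frame +3, positions 18–41, 24 nt = 8 codons = 7 aa. → 7 amino acids.

7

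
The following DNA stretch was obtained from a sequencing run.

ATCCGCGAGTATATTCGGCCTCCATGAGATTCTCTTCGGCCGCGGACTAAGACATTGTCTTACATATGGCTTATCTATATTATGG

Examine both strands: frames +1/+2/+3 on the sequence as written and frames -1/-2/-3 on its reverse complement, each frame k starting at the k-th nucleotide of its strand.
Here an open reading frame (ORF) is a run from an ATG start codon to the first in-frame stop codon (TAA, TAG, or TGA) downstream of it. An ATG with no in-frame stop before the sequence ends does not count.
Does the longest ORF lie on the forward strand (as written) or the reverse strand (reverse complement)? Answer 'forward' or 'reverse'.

Reverse complement (5'→3'): CCATAATATAGATAAGCCATATGTAAGACAATGTCTTAGTCCGCGGCCGAAGAGAATCTCATGGAGGCCGAATATACTCGCGGAT
Frame +1: ATC CGC GAG TAT ATT CGG CCT CCA TGA GAT TCT CTT CGG CCG CGG ACT AAG ACA TTG TCT TAC ATA TGG CTT ATC TAT ATT ATG — no ATG→stop ORF.
Frame +2: TCC GCG AGT ATA TTC GGC CTC CAT GAG ATT CTC TTC GGC CGC GGA CTA AGA CAT TGT CTT ACA TAT GGC TTA TCT ATA TTA TGG — no ATG→stop ORF.
Frame +3: CCG CGA GTA TAT TCG GCC TCC ATG AGA TTC TCT TCG GCC GCG GAC TAA GAC ATT GTC TTA CAT ATG GCT TAT CTA TAT TAT — ATG at 24, stop TAA at 48 → 27 nt.
Frame -1: CCA TAA TAT AGA TAA GCC ATA TGT AAG ACA ATG TCT TAG TCC GCG GCC GAA GAG AAT CTC ATG GAG GCC GAA TAT ACT CGC GGA — ATG at 31, stop TAG at 37 → 9 nt.
Frame -2: CAT AAT ATA GAT AAG CCA TAT GTA AGA CAA TGT CTT AGT CCG CGG CCG AAG AGA ATC TCA TGG AGG CCG AAT ATA CTC GCG GAT — no ATG→stop ORF.
Frame -3: ATA ATA TAG ATA AGC CAT ATG TAA GAC AAT GTC TTA GTC CGC GGC CGA AGA GAA TCT CAT GGA GGC CGA ATA TAC TCG CGG — ATG at 21, stop TAA at 24 → 6 nt.
Forward-strand max 27 nt; reverse-strand max 9 nt. The forward strand has the longer ORF.

forward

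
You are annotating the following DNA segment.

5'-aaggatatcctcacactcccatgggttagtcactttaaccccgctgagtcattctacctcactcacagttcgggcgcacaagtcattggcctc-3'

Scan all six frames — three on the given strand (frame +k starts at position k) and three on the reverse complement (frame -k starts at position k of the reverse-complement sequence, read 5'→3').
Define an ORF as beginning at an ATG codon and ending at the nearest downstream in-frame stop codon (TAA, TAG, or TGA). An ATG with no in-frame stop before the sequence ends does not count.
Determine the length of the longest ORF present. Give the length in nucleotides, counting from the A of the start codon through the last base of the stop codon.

24

Reverse complement (5'→3'): GAGGCCAATGACTTGTGCGCCCGAACTGTGAGTGAGGTAGAATGACTCAGCGGGGTTAAAGTGACTAACCCATGGGAGTGTGAGGATATCCTT
Frame +1: AAG GAT ATC CTC ACA CTC CCA TGG GTT AGT CAC TTT AAC CCC GCT GAG TCA TTC TAC CTC ACT CAC AGT TCG GGC GCA CAA GTC ATT GGC CTC — no ATG→stop ORF.
Frame +2: AGG ATA TCC TCA CAC TCC CAT GGG TTA GTC ACT TTA ACC CCG CTG AGT CAT TCT ACC TCA CTC ACA GTT CGG GCG CAC AAG TCA TTG GCC — no ATG→stop ORF.
Frame +3: GGA TAT CCT CAC ACT CCC ATG GGT TAG TCA CTT TAA CCC CGC TGA GTC ATT CTA CCT CAC TCA CAG TTC GGG CGC ACA AGT CAT TGG CCT — ATG at 21, stop TAG at 27 → 9 nt.
Frame -1: GAG GCC AAT GAC TTG TGC GCC CGA ACT GTG AGT GAG GTA GAA TGA CTC AGC GGG GTT AAA GTG ACT AAC CCA TGG GAG TGT GAG GAT ATC CTT — no ATG→stop ORF.
Frame -2: AGG CCA ATG ACT TGT GCG CCC GAA CTG TGA GTG AGG TAG AAT GAC TCA GCG GGG TTA AAG TGA CTA ACC CAT GGG AGT GTG AGG ATA TCC — ATG at 8, stop TGA at 29 → 24 nt.
Frame -3: GGC CAA TGA CTT GTG CGC CCG AAC TGT GAG TGA GGT AGA ATG ACT CAG CGG GGT TAA AGT GAC TAA CCC ATG GGA GTG TGA GGA TAT CCT — ATG at 42, stop TAA at 57 → 18 nt; ATG at 72, stop TGA at 81 → 12 nt.
Longest: frame -2, positions 8–31, 24 nt = 8 codons = 7 aa. → 24 nucleotides.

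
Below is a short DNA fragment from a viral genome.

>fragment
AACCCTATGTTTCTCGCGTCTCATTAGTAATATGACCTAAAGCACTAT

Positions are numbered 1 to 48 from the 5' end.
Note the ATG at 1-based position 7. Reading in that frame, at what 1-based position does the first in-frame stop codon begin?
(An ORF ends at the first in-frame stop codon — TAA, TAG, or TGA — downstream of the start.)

Codons from position 7: ATG (7–9), TTT (10–12), CTC (13–15), GCG (16–18), TCT (19–21), CAT (22–24), TAG (25–27).
TAG is a stop codon; it begins at position 25.

25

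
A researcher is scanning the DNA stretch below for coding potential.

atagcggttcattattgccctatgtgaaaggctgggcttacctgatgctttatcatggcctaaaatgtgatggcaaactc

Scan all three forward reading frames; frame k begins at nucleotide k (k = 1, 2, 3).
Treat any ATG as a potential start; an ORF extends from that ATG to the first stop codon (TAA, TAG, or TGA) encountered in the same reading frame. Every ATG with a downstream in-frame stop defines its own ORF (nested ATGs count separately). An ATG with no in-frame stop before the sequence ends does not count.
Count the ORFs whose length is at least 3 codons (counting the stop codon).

Frame 1: ATA GCG GTT CAT TAT TGC CCT ATG TGA AAG GCT GGG CTT ACC TGA TGC TTT ATC ATG GCC TAA AAT GTG ATG GCA AAC — ATG at 22, stop TGA at 25 → 6 nt; ATG at 55, stop TAA at 61 → 9 nt.
Frame 2: TAG CGG TTC ATT ATT GCC CTA TGT GAA AGG CTG GGC TTA CCT GAT GCT TTA TCA TGG CCT AAA ATG TGA TGG CAA ACT — ATG at 65, stop TGA at 68 → 6 nt.
Frame 3: AGC GGT TCA TTA TTG CCC TAT GTG AAA GGC TGG GCT TAC CTG ATG CTT TAT CAT GGC CTA AAA TGT GAT GGC AAA CTC — no ATG→stop ORF.
ORFs ≥ 3 codons: frame 1 55–63 (3 codons). Count = 1.

1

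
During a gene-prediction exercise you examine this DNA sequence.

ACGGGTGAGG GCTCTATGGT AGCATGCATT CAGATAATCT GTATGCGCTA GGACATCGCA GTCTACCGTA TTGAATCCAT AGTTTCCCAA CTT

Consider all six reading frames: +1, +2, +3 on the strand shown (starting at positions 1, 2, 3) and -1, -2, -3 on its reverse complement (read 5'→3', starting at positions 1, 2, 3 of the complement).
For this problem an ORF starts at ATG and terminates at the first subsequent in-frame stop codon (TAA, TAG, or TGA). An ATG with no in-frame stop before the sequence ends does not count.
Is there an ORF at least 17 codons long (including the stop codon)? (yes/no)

Reverse complement (5'→3'): AAGTTGGGAAACTATGGATTCAATACGGTAGACTGCGATGTCCTAGCGCATACAGATTATCTGAATGCATGCTACCATAGAGCCCTCACCCGT
Frame +1: ACG GGT GAG GGC TCT ATG GTA GCA TGC ATT CAG ATA ATC TGT ATG CGC TAG GAC ATC GCA GTC TAC CGT ATT GAA TCC ATA GTT TCC CAA CTT — ATG at 16, stop TAG at 49 → 36 nt; ATG at 43, stop TAG at 49 → 9 nt.
Frame +2: CGG GTG AGG GCT CTA TGG TAG CAT GCA TTC AGA TAA TCT GTA TGC GCT AGG ACA TCG CAG TCT ACC GTA TTG AAT CCA TAG TTT CCC AAC — no ATG→stop ORF.
Frame +3: GGG TGA GGG CTC TAT GGT AGC ATG CAT TCA GAT AAT CTG TAT GCG CTA GGA CAT CGC AGT CTA CCG TAT TGA ATC CAT AGT TTC CCA ACT — ATG at 24, stop TGA at 72 → 51 nt.
Frame -1: AAG TTG GGA AAC TAT GGA TTC AAT ACG GTA GAC TGC GAT GTC CTA GCG CAT ACA GAT TAT CTG AAT GCA TGC TAC CAT AGA GCC CTC ACC CGT — no ATG→stop ORF.
Frame -2: AGT TGG GAA ACT ATG GAT TCA ATA CGG TAG ACT GCG ATG TCC TAG CGC ATA CAG ATT ATC TGA ATG CAT GCT ACC ATA GAG CCC TCA CCC — ATG at 14, stop TAG at 29 → 18 nt; ATG at 38, stop TAG at 44 → 9 nt.
Frame -3: GTT GGG AAA CTA TGG ATT CAA TAC GGT AGA CTG CGA TGT CCT AGC GCA TAC AGA TTA TCT GAA TGC ATG CTA CCA TAG AGC CCT CAC CCG — ATG at 69, stop TAG at 78 → 12 nt.
Frame +3 has an ORF of 17 codons (positions 24–74) ≥ 17, so yes.

yes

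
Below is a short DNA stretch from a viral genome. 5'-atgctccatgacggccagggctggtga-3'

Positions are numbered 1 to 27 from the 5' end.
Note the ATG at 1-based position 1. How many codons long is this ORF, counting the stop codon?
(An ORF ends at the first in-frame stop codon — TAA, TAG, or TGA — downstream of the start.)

Codons from position 1: ATG (1–3), CTC (4–6), CAT (7–9), GAC (10–12), GGC (13–15), CAG (16–18), GGC (19–21), TGG (22–24), TGA (25–27).
TGA is the first in-frame stop; that's 9 codons including the stop.

9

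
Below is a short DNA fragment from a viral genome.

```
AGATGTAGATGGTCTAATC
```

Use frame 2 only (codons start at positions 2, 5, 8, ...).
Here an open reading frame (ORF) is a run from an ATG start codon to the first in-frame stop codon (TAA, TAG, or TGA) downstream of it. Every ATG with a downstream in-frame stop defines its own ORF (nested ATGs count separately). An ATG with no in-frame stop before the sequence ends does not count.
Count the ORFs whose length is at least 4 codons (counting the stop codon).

Frame 2: GAT GTA GAT GGT CTA ATC — no ATG→stop ORF.
No ORF reaches 4 codons. Count = 0.

0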